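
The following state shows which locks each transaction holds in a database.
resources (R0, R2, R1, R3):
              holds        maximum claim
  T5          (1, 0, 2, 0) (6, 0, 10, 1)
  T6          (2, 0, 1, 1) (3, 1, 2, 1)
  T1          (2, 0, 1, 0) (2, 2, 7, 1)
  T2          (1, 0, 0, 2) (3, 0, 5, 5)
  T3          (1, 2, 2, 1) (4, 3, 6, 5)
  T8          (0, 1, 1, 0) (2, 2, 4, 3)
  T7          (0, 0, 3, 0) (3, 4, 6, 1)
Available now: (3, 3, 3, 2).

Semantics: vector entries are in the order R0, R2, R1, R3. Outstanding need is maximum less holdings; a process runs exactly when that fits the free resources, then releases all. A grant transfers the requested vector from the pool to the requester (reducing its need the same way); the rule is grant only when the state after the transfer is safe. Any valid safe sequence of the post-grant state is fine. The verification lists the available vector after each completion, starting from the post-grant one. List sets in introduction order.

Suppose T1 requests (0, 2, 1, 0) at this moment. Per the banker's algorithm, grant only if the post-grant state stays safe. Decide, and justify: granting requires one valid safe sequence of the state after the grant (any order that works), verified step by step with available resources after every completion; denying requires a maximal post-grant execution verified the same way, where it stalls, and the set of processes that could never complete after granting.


DENY — the pretend-granted state is unsafe.
Key observation: after T6, T8 the pool peaks at (5, 2, 4, 3), and each blocked process is short somewhere: T5 on R1; T1 on R1; T2 on R1; T3 on R3; T7 on R2.
After a pretend grant, a maximal execution: T6, T8 — then nothing else fits. Step-by-step check:
  pool = (3, 1, 2, 2)
  T6 needs (1, 1, 1, 0) <= (3, 1, 2, 2) -> finishes; pool += (2, 0, 1, 1) = (5, 1, 3, 3)
  T8 needs (2, 1, 3, 3) <= (5, 1, 3, 3) -> finishes; pool += (0, 1, 1, 0) = (5, 2, 4, 3)
  T5 still needs (5, 0, 8, 1) but only (5, 2, 4, 3) is free — short on R1
  T1 still needs (0, 0, 5, 1) but only (5, 2, 4, 3) is free — short on R1
  T2 still needs (2, 0, 5, 3) but only (5, 2, 4, 3) is free — short on R1
  T3 still needs (3, 1, 4, 4) but only (5, 2, 4, 3) is free — short on R3
  T7 still needs (3, 4, 3, 1) but only (5, 2, 4, 3) is free — short on R2
Post-grant, the permanently blocked set is T5, T1, T2, T3 and T7.


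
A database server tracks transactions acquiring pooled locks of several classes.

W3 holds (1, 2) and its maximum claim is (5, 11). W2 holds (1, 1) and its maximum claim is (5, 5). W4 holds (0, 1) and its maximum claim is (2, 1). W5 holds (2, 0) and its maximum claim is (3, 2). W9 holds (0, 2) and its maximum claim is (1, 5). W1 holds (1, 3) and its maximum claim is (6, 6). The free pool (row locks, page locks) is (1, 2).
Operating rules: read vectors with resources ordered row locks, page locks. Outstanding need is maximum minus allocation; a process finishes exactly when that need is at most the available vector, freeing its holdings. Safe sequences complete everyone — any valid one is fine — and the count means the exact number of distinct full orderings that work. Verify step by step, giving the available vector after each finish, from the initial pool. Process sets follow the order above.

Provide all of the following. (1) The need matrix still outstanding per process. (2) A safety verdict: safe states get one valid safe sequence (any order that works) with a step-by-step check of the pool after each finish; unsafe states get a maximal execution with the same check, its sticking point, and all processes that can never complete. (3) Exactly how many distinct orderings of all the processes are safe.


(1) Outstanding need per process (order row locks, page locks):
  W3: (4, 9)
  W2: (4, 4)
  W4: (2, 0)
  W5: (1, 2)
  W9: (1, 3)
  W1: (5, 3)
(2) UNSAFE — no complete ordering exists.
Key observation: W5, W4, W9 can finish, but then (3, 5) is all there is, and the blocked group's row locks demands exceed it.
Going as far as possible: W5, W4, W9; after that, nothing fits. Check, step by step:
  pool = (1, 2)
  W5 needs (1, 2) <= (1, 2) -> finishes; pool += (2, 0) = (3, 2)
  W4 needs (2, 0) <= (3, 2) -> finishes; pool += (0, 1) = (3, 3)
  W9 needs (1, 3) <= (3, 3) -> finishes; pool += (0, 2) = (3, 5)
  W3 cannot run: need (4, 9) vs free (3, 5) (insufficient row locks and page locks)
  W2 cannot run: need (4, 4) vs free (3, 5) (insufficient row locks)
  W1 cannot run: need (5, 3) vs free (3, 5) (insufficient row locks)
Never able to finish: W3, W2 and W1.
(3) Exactly 0 of the possible complete orderings are safe sequences.


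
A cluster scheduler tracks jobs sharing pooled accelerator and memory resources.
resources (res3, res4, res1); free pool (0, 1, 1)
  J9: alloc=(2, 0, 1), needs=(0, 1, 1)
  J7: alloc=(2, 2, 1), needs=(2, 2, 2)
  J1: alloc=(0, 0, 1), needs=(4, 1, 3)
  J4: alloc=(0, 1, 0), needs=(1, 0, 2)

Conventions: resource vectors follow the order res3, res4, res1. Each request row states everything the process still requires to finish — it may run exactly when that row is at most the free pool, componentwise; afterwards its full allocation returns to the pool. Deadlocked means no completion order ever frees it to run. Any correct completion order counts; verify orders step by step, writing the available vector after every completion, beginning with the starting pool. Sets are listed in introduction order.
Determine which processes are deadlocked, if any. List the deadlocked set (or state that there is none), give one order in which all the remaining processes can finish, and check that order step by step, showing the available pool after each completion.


Nothing here is deadlocked.
Key observation: no deadlock: J9 fits now, and the freed resources carry the rest through.
The rest can finish in the order J9, J4, J7, J1. Walking it through:
  pool = (0, 1, 1)
  run J9 (needs (0, 1, 1), free (0, 1, 1)); after release of (2, 0, 1) the pool is (2, 1, 2)
  run J4 (needs (1, 0, 2), free (2, 1, 2)); after release of (0, 1, 0) the pool is (2, 2, 2)
  run J7 (needs (2, 2, 2), free (2, 2, 2)); after release of (2, 2, 1) the pool is (4, 4, 3)
  run J1 (needs (4, 1, 3), free (4, 4, 3)); after release of (0, 0, 1) the pool is (4, 4, 4)


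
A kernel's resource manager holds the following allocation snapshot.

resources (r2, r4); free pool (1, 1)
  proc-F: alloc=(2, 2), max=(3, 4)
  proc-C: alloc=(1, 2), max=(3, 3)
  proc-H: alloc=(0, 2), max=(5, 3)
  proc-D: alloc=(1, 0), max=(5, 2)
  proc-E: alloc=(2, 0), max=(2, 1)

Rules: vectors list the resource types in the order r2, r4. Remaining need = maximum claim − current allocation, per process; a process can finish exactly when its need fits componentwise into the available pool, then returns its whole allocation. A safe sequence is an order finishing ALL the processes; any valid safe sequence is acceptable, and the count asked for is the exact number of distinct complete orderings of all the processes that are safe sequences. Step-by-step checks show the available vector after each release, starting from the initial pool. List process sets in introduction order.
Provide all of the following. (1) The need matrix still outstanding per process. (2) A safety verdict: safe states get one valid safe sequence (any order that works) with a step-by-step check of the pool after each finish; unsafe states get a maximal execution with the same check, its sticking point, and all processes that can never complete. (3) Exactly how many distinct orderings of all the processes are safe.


(1) Need matrix, components ordered r2, r4:
  proc-F: (1, 2)
  proc-C: (2, 1)
  proc-H: (5, 1)
  proc-D: (4, 2)
  proc-E: (0, 1)
(2) SAFE, for example via the order proc-E, proc-C, proc-F, proc-D, proc-H.
Key observation: proc-E is the earliest step where a requested resource binds exactly: need (0, 1), pool (1, 1) at its turn.
Step-by-step check:
  pool = (1, 1)
  run proc-E (needs (0, 1), free (1, 1)); after release of (2, 0) the pool is (3, 1)
  run proc-C (needs (2, 1), free (3, 1)); after release of (1, 2) the pool is (4, 3)
  run proc-F (needs (1, 2), free (4, 3)); after release of (2, 2) the pool is (6, 5)
  run proc-D (needs (4, 2), free (6, 5)); after release of (1, 0) the pool is (7, 5)
  run proc-H (needs (5, 1), free (7, 5)); after release of (0, 2) the pool is (7, 7)
(3) The exact count: 4 of the possible complete orderings are safe sequences.


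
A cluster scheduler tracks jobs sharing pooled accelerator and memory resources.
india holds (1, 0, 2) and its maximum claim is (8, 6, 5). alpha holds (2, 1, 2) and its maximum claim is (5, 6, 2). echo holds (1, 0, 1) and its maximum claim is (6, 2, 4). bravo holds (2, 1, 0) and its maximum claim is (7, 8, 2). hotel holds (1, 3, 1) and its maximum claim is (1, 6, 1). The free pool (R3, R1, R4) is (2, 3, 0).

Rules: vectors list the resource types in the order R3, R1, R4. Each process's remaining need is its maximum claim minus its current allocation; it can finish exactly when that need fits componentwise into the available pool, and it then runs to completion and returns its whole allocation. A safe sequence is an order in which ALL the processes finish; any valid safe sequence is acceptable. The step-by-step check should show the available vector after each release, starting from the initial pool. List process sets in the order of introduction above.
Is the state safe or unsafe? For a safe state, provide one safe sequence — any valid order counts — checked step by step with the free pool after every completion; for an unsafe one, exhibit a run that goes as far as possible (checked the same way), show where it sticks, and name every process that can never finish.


SAFE — a valid safe sequence is hotel, alpha, echo, bravo, india.
Key observation: reading the order forward, hotel is the first process whose need (0, 3, 0) meets the free pool (2, 3, 0) exactly on a resource it requests.
Walking it through:
  pool = (2, 3, 0)
  hotel needs (0, 3, 0) <= (2, 3, 0) -> finishes; pool += (1, 3, 1) = (3, 6, 1)
  alpha needs (3, 5, 0) <= (3, 6, 1) -> finishes; pool += (2, 1, 2) = (5, 7, 3)
  echo needs (5, 2, 3) <= (5, 7, 3) -> finishes; pool += (1, 0, 1) = (6, 7, 4)
  bravo needs (5, 7, 2) <= (6, 7, 4) -> finishes; pool += (2, 1, 0) = (8, 8, 4)
  india needs (7, 6, 3) <= (8, 8, 4) -> finishes; pool += (1, 0, 2) = (9, 8, 6)


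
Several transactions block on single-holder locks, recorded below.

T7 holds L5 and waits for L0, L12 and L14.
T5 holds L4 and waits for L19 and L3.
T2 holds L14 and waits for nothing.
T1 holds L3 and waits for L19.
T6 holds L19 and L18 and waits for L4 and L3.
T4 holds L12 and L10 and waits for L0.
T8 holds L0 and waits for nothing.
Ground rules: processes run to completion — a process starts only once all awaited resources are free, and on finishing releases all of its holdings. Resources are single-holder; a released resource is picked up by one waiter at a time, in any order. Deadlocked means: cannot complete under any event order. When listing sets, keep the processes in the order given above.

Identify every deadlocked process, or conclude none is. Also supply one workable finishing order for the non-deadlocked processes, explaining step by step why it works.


The deadlocked set is T5, T1 and T6.
Key observation: the knot is the closed ring of waits T5 -> T1 -> T6 -> T5; no other process is dragged down with it.
The rest can finish in the order T2, T8, T4, T7.
Check, step by step:
  T2: no waits; runs immediately, freeing L14
  T8: no waits; runs immediately, freeing L0
  run T4 (all its waits — L0 — are resolved); releases L12 and L10
  run T7 (all its waits — L0, L12 and L14 — are resolved); releases L5


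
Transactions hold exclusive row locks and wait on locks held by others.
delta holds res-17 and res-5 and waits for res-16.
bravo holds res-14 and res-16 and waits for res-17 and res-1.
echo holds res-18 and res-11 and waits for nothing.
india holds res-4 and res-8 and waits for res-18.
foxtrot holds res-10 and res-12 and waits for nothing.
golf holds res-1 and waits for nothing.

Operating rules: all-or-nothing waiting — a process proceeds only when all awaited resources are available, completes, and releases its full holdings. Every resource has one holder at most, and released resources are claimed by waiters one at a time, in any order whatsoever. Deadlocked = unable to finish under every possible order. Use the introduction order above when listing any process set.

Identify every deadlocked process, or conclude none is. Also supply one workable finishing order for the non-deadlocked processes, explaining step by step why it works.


Deadlocked: delta and bravo.
Key observation: delta -> bravo -> delta is a circular wait — nothing in it can go first; no other process is dragged down with it.
A valid finishing order for the others: golf, echo, foxtrot, india.
Check, step by step:
  golf: no waits; runs immediately, freeing res-1
  echo: no waits; runs immediately, freeing res-18 and res-11
  foxtrot: no waits; runs immediately, freeing res-10 and res-12
  india: everything it awaited (res-18) is free; runs, freeing res-4 and res-8


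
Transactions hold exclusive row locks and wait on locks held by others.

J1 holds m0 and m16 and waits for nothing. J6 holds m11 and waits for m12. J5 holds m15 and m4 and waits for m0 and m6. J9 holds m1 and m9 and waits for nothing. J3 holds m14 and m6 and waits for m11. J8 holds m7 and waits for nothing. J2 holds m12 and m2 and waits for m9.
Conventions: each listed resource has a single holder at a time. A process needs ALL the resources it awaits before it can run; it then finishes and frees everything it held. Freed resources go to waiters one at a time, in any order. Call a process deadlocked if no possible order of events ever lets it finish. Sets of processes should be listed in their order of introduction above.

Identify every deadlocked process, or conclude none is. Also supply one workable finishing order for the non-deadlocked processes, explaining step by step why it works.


Nothing here is deadlocked.
Key observation: no waiting chain loops back on itself — every chain ends at a process that waits on nothing, so everyone eventually runs.
The rest can finish in the order J1, J9, J8, J2, J6, J3, J5.
Verifying each step:
  J1: no waits; runs immediately, freeing m0 and m16
  J9: no waits; runs immediately, freeing m1 and m9
  J8: no waits; runs immediately, freeing m7
  J2 waits on m9 — all released -> runs and releases m12 and m2
  J6 waits on m12 — all released -> runs and releases m11
  J3 waits on m11 — all released -> runs and releases m14 and m6
  J5 waits on m0 and m6 — all released -> runs and releases m15 and m4


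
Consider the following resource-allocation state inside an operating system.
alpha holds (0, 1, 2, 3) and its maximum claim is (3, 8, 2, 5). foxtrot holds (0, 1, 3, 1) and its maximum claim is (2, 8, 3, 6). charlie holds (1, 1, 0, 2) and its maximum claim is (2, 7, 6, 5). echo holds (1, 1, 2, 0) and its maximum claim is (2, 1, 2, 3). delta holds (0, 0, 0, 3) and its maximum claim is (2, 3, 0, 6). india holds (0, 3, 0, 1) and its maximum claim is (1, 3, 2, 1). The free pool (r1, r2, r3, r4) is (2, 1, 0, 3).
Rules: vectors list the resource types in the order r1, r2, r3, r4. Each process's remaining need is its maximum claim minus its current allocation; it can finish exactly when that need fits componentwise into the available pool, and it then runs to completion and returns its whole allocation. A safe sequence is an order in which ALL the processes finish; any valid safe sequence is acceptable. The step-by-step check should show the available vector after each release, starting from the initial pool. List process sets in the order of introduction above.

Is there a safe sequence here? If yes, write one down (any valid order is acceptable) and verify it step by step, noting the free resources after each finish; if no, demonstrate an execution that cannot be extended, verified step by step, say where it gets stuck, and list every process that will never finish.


The state is UNSAFE.
Key observation: after echo, india, delta complete, (3, 5, 2, 7) is the best the pool ever gets, yet each leftover process wants more r2.
The run echo, india, delta cannot be extended any further. Walking it through:
  pool = (2, 1, 0, 3)
  run echo (needs (1, 0, 0, 3), free (2, 1, 0, 3)); after release of (1, 1, 2, 0) the pool is (3, 2, 2, 3)
  run india (needs (1, 0, 2, 0), free (3, 2, 2, 3)); after release of (0, 3, 0, 1) the pool is (3, 5, 2, 4)
  run delta (needs (2, 3, 0, 3), free (3, 5, 2, 4)); after release of (0, 0, 0, 3) the pool is (3, 5, 2, 7)
  alpha cannot run: need (3, 7, 0, 2) vs free (3, 5, 2, 7) (insufficient r2)
  foxtrot cannot run: need (2, 7, 0, 5) vs free (3, 5, 2, 7) (insufficient r2)
  charlie cannot run: need (1, 6, 6, 3) vs free (3, 5, 2, 7) (insufficient r2 and r3)
Never able to finish: alpha, foxtrot and charlie.


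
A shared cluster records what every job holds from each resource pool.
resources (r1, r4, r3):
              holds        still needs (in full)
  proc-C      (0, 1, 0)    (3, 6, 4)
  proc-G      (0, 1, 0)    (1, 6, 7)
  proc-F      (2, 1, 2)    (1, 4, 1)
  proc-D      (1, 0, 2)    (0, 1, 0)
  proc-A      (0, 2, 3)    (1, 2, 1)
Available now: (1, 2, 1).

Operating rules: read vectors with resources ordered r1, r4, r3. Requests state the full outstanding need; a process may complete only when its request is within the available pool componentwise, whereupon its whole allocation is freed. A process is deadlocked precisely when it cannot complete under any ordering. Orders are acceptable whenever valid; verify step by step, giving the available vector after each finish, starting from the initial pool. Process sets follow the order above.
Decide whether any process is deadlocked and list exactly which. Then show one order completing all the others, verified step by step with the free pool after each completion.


Deadlocked set: proc-C and proc-G.
Key observation: no order helps: past proc-D, proc-A, proc-F, the free pool tops out at (4, 5, 8), below what each blocked process needs in r4.
A valid finishing order for the others: proc-D, proc-A, proc-F. Verifying each step:
  pool = (1, 2, 1)
  proc-D needs (0, 1, 0) <= (1, 2, 1) -> finishes; pool += (1, 0, 2) = (2, 2, 3)
  proc-A needs (1, 2, 1) <= (2, 2, 3) -> finishes; pool += (0, 2, 3) = (2, 4, 6)
  proc-F needs (1, 4, 1) <= (2, 4, 6) -> finishes; pool += (2, 1, 2) = (4, 5, 8)
None of the blocked processes ever fits:
  proc-C still needs (3, 6, 4) but only (4, 5, 8) is free — short on r4
  proc-G still needs (1, 6, 7) but only (4, 5, 8) is free — short on r4


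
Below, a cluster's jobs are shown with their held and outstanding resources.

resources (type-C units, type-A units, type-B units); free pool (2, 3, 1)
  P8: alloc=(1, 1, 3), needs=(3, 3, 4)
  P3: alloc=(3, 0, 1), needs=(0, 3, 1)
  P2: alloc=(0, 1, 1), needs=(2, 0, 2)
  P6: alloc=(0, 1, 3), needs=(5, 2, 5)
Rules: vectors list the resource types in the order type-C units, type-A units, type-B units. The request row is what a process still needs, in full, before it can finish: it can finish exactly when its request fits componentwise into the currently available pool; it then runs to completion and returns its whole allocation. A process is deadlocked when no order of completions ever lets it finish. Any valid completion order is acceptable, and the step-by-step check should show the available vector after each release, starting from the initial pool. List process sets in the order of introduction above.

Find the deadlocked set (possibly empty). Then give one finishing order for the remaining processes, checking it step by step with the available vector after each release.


The deadlocked set is P8 and P6.
Key observation: once P3, P2 finish, the pool peaks at (5, 4, 3) — and every remaining process still needs more type-B units than that.
One completion order for the rest: P3, P2. Check, step by step:
  pool = (2, 3, 1)
  P3 needs (0, 3, 1) <= (2, 3, 1) -> finishes; pool += (3, 0, 1) = (5, 3, 2)
  P2 needs (2, 0, 2) <= (5, 3, 2) -> finishes; pool += (0, 1, 1) = (5, 4, 3)
The stuck group stays short no matter what:
  blocked: P8 wants (3, 3, 4), pool (5, 4, 3) — not enough type-B units
  blocked: P6 wants (5, 2, 5), pool (5, 4, 3) — not enough type-B units


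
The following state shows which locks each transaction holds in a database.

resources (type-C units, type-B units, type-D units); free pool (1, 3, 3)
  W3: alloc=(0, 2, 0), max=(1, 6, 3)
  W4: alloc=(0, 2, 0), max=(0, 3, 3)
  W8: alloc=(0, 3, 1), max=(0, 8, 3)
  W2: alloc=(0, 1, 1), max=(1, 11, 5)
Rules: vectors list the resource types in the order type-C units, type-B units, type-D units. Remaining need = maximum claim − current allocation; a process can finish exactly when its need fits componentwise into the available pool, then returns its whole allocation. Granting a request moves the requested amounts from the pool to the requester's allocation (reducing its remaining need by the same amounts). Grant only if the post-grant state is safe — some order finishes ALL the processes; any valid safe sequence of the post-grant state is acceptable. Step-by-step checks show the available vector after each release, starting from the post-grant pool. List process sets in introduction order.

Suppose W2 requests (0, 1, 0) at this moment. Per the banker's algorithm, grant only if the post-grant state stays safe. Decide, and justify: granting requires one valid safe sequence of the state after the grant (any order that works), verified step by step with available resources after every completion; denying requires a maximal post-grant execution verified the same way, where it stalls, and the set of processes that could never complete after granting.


GRANT — the state after the grant stays safe, e.g. via W4, W3, W8, W2.
Key observation: with (1, 2, 3) left after the transfer, W4 can run at once — the state stays safe.
Verifying the post-grant state step by step:
  pool = (1, 2, 3)
  W4: need (0, 1, 3) fits (1, 2, 3); releases (0, 2, 0), pool now (1, 4, 3)
  W3: need (1, 4, 3) fits (1, 4, 3); releases (0, 2, 0), pool now (1, 6, 3)
  W8: need (0, 5, 2) fits (1, 6, 3); releases (0, 3, 1), pool now (1, 9, 4)
  W2: need (1, 9, 4) fits (1, 9, 4); releases (0, 2, 1), pool now (1, 11, 5)


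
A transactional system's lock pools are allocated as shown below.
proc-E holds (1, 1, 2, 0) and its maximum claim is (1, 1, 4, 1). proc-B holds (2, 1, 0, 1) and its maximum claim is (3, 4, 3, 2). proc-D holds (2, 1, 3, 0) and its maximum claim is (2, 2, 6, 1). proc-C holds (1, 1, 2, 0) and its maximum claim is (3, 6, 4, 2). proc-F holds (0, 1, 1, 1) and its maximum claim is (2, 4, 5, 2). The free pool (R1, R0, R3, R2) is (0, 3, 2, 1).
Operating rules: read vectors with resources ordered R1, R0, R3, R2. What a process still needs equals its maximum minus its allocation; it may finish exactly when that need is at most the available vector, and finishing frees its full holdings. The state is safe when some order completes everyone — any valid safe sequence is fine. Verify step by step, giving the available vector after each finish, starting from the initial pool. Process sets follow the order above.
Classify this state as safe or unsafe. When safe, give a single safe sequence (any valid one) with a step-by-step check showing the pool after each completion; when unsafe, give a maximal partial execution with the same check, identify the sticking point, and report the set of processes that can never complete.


SAFE — a valid safe sequence is proc-E, proc-B, proc-F, proc-C, proc-D.
Key observation: reading the order forward, proc-E is the first process whose need (0, 0, 2, 1) meets the free pool (0, 3, 2, 1) exactly on a resource it requests.
Walking it through:
  pool = (0, 3, 2, 1)
  run proc-E (needs (0, 0, 2, 1), free (0, 3, 2, 1)); after release of (1, 1, 2, 0) the pool is (1, 4, 4, 1)
  run proc-B (needs (1, 3, 3, 1), free (1, 4, 4, 1)); after release of (2, 1, 0, 1) the pool is (3, 5, 4, 2)
  run proc-F (needs (2, 3, 4, 1), free (3, 5, 4, 2)); after release of (0, 1, 1, 1) the pool is (3, 6, 5, 3)
  run proc-C (needs (2, 5, 2, 2), free (3, 6, 5, 3)); after release of (1, 1, 2, 0) the pool is (4, 7, 7, 3)
  run proc-D (needs (0, 1, 3, 1), free (4, 7, 7, 3)); after release of (2, 1, 3, 0) the pool is (6, 8, 10, 3)


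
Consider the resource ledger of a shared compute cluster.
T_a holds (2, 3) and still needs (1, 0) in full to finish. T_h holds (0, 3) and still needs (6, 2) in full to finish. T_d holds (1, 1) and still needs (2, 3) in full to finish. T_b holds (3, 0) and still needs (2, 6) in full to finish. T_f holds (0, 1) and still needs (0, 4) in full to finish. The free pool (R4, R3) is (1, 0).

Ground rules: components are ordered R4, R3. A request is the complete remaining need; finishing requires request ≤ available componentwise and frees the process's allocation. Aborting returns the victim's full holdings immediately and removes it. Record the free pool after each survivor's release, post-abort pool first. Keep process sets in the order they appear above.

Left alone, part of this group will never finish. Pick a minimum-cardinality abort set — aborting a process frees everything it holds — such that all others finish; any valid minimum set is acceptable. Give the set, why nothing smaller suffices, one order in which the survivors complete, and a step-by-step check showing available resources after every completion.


The answer: abort T_b.
Key observation: aborting T_b returns (3, 0), and T_h — hopeless before — runs at step 2 with the returned capacity in the pool.
Why nothing smaller works: aborting no one leaves the state deadlocked as given.
Survivors finish in the order: T_a, T_h, T_d, T_f. Step-by-step check (pool after the aborts first):
  pool = (4, 0)
  run T_a (needs (1, 0), free (4, 0)); after release of (2, 3) the pool is (6, 3)
  run T_h (needs (6, 2), free (6, 3)); after release of (0, 3) the pool is (6, 6)
  run T_d (needs (2, 3), free (6, 6)); after release of (1, 1) the pool is (7, 7)
  run T_f (needs (0, 4), free (7, 7)); after release of (0, 1) the pool is (7, 8)


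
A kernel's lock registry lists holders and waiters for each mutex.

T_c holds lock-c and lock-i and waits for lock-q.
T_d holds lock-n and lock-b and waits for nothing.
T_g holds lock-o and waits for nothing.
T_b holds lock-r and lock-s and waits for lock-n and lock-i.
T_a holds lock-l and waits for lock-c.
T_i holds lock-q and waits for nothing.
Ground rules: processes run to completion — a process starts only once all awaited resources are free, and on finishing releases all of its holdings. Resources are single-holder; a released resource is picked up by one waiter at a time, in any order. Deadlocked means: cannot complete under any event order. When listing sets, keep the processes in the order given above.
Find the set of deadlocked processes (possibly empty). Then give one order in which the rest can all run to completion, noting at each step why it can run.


Nothing here is deadlocked.
Key observation: every chain of waits terminates; starting from the processes that wait on nothing, all the rest unlock in turn.
One completion order for the rest: T_i, T_c, T_g, T_a, T_d, T_b.
Verifying each step:
  T_i: no waits; runs immediately, freeing lock-q
  run T_c (all its waits — lock-q — are resolved); releases lock-c and lock-i
  T_g: no waits; runs immediately, freeing lock-o
  run T_a (all its waits — lock-c — are resolved); releases lock-l
  T_d: no waits; runs immediately, freeing lock-n and lock-b
  run T_b (all its waits — lock-n and lock-i — are resolved); releases lock-r and lock-s


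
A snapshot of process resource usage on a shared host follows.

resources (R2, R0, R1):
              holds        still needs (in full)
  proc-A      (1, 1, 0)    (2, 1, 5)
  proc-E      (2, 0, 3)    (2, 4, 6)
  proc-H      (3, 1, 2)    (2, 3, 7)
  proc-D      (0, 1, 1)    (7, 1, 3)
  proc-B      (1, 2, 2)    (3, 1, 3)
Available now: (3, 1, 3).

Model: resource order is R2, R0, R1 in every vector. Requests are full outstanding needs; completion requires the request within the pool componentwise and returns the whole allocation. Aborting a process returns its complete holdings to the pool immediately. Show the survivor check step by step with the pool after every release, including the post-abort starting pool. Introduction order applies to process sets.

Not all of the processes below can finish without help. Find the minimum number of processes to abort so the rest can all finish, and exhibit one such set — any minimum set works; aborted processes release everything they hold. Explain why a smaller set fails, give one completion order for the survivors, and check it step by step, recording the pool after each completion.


Abort proc-D.
Key observation: before aborting proc-D, proc-E was permanently blocked — no order could ever run it; afterwards it completes at step 3.
Why nothing smaller works: aborting no one leaves the state deadlocked as given.
Survivors finish in the order: proc-B, proc-A, proc-E, proc-H. Step-by-step check (pool after the aborts first):
  pool = (3, 2, 4)
  run proc-B (needs (3, 1, 3), free (3, 2, 4)); after release of (1, 2, 2) the pool is (4, 4, 6)
  run proc-A (needs (2, 1, 5), free (4, 4, 6)); after release of (1, 1, 0) the pool is (5, 5, 6)
  run proc-E (needs (2, 4, 6), free (5, 5, 6)); after release of (2, 0, 3) the pool is (7, 5, 9)
  run proc-H (needs (2, 3, 7), free (7, 5, 9)); after release of (3, 1, 2) the pool is (10, 6, 11)


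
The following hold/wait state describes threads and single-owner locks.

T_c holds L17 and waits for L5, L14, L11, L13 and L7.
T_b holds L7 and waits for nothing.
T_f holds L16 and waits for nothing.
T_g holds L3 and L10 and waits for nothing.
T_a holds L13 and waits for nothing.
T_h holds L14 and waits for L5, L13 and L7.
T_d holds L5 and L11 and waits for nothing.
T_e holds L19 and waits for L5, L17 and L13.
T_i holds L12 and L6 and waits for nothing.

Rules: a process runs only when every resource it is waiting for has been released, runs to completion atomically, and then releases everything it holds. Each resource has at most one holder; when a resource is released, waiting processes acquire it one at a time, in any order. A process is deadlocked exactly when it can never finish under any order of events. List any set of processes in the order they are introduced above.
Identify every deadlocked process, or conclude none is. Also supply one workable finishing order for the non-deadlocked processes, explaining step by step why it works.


Nothing here is deadlocked.
Key observation: there is no circular wait here — follow any chain and it reaches a process that is free to run now.
A valid finishing order for the others: T_d, T_b, T_a, T_h, T_c, T_f, T_i, T_e, T_g.
Walking it through:
  T_d waits on nothing -> runs at once and releases L5 and L11
  T_b waits on nothing -> runs at once and releases L7
  T_a waits on nothing -> runs at once and releases L13
  run T_h (all its waits — L5, L13 and L7 — are resolved); releases L14
  run T_c (all its waits — L5, L14, L11, L13 and L7 — are resolved); releases L17
  T_f waits on nothing -> runs at once and releases L16
  T_i waits on nothing -> runs at once and releases L12 and L6
  run T_e (all its waits — L5, L17 and L13 — are resolved); releases L19
  T_g waits on nothing -> runs at once and releases L3 and L10


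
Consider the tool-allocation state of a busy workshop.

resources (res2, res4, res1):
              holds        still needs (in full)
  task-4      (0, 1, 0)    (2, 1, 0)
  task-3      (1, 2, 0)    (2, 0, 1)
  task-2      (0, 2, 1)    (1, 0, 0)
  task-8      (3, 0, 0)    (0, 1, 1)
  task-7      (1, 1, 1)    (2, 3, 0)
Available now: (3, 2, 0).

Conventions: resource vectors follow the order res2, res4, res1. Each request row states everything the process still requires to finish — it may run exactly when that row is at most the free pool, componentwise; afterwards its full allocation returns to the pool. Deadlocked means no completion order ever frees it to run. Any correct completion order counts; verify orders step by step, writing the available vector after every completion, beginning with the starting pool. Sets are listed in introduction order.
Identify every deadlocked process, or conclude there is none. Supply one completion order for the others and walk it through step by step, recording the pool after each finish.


The deadlocked set is empty.
Key observation: starting with task-4, each completion frees enough for the next — no one is permanently blocked.
The rest can finish in the order task-4, task-2, task-3, task-8, task-7. Step-by-step check:
  pool = (3, 2, 0)
  run task-4 (needs (2, 1, 0), free (3, 2, 0)); after release of (0, 1, 0) the pool is (3, 3, 0)
  run task-2 (needs (1, 0, 0), free (3, 3, 0)); after release of (0, 2, 1) the pool is (3, 5, 1)
  run task-3 (needs (2, 0, 1), free (3, 5, 1)); after release of (1, 2, 0) the pool is (4, 7, 1)
  run task-8 (needs (0, 1, 1), free (4, 7, 1)); after release of (3, 0, 0) the pool is (7, 7, 1)
  run task-7 (needs (2, 3, 0), free (7, 7, 1)); after release of (1, 1, 1) the pool is (8, 8, 2)


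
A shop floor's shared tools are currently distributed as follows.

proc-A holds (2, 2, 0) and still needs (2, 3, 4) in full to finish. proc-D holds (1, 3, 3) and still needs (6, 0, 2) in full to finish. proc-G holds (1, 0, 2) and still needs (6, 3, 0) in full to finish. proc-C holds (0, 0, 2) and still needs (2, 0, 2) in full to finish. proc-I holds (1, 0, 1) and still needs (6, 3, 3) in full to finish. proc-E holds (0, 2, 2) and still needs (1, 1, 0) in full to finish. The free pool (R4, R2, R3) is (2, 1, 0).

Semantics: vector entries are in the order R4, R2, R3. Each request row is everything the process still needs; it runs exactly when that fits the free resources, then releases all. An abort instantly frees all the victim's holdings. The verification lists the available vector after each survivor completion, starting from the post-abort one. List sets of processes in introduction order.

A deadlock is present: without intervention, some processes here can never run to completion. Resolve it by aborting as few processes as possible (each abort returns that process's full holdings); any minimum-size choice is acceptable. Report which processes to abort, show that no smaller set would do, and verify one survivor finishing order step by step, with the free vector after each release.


The answer: abort proc-D and proc-G.
Key observation: proc-I was stuck for good until proc-D and proc-G gave back (2, 3, 5); in the order shown it finishes at step 4.
Why nothing smaller works — every single abort fails: proc-A alone leaves proc-D blocked (short on R4); proc-D alone leaves proc-G blocked (short on R4); proc-G alone leaves proc-D blocked (short on R4); proc-C alone leaves proc-D blocked (short on R4); proc-I alone leaves proc-D blocked (short on R4); proc-E alone leaves proc-D blocked (short on R4).
The survivors complete as proc-A, proc-E, proc-C, proc-I. Step-by-step check (starting from the post-abort pool):
  pool = (4, 4, 5)
  run proc-A (needs (2, 3, 4), free (4, 4, 5)); after release of (2, 2, 0) the pool is (6, 6, 5)
  run proc-E (needs (1, 1, 0), free (6, 6, 5)); after release of (0, 2, 2) the pool is (6, 8, 7)
  run proc-C (needs (2, 0, 2), free (6, 8, 7)); after release of (0, 0, 2) the pool is (6, 8, 9)
  run proc-I (needs (6, 3, 3), free (6, 8, 9)); after release of (1, 0, 1) the pool is (7, 8, 10)


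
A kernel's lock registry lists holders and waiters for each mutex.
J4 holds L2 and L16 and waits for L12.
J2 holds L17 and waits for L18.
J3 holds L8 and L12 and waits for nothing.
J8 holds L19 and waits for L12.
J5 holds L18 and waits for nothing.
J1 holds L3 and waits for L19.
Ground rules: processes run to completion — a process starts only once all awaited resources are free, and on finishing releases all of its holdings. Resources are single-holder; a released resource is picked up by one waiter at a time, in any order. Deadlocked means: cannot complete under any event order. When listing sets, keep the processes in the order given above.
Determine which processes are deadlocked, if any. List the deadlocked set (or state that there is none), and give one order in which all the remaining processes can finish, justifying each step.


The deadlocked set is empty.
Key observation: the wait relation is loop-free; peeling off processes with no waits unwinds the whole state.
A valid finishing order for the others: J3, J8, J5, J4, J2, J1.
Check, step by step:
  J3 waits on nothing -> runs at once and releases L8 and L12
  J8: everything it awaited (L12) is free; runs, freeing L19
  J5 waits on nothing -> runs at once and releases L18
  J4: everything it awaited (L12) is free; runs, freeing L2 and L16
  J2: everything it awaited (L18) is free; runs, freeing L17
  J1: everything it awaited (L19) is free; runs, freeing L3


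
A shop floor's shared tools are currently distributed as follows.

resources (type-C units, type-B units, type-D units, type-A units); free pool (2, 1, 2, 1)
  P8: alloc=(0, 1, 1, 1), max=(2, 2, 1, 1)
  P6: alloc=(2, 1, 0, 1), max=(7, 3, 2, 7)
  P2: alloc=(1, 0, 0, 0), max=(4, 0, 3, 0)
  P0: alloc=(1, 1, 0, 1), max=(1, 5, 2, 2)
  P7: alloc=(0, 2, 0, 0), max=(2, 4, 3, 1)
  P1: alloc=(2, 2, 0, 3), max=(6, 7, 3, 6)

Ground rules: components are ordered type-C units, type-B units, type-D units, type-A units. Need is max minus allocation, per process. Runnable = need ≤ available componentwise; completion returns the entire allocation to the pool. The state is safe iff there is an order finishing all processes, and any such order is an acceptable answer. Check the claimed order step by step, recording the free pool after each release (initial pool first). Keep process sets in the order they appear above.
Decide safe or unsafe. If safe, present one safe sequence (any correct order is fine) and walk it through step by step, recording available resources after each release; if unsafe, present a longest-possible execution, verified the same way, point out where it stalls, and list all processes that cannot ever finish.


SAFE, for example via the order P8, P7, P0, P2, P1, P6.
Key observation: at P8 the run first touches a limit — (2, 1, 0, 0) against (2, 1, 2, 1), exact on a resource it actually requests.
Verifying each step:
  pool = (2, 1, 2, 1)
  run P8 (needs (2, 1, 0, 0), free (2, 1, 2, 1)); after release of (0, 1, 1, 1) the pool is (2, 2, 3, 2)
  run P7 (needs (2, 2, 3, 1), free (2, 2, 3, 2)); after release of (0, 2, 0, 0) the pool is (2, 4, 3, 2)
  run P0 (needs (0, 4, 2, 1), free (2, 4, 3, 2)); after release of (1, 1, 0, 1) the pool is (3, 5, 3, 3)
  run P2 (needs (3, 0, 3, 0), free (3, 5, 3, 3)); after release of (1, 0, 0, 0) the pool is (4, 5, 3, 3)
  run P1 (needs (4, 5, 3, 3), free (4, 5, 3, 3)); after release of (2, 2, 0, 3) the pool is (6, 7, 3, 6)
  run P6 (needs (5, 2, 2, 6), free (6, 7, 3, 6)); after release of (2, 1, 0, 1) the pool is (8, 8, 3, 7)


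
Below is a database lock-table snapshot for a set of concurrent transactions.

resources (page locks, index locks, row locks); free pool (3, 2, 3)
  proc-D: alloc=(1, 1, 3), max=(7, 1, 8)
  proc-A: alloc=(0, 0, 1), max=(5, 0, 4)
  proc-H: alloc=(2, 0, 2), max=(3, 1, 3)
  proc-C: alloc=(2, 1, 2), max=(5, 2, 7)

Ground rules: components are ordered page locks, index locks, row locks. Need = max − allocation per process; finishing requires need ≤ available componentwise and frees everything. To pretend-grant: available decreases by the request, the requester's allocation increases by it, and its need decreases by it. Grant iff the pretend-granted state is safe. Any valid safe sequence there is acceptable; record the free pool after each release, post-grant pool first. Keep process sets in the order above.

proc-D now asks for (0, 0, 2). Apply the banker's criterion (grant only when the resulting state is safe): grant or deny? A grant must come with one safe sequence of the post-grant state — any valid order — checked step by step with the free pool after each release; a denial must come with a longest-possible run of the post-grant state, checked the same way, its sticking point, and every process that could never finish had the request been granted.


DENY: after the grant no complete ordering would exist.
Key observation: after proc-H, proc-A the pool peaks at (5, 2, 4), and each blocked process is short somewhere: proc-D on page locks; proc-C on row locks.
After a pretend grant, a maximal execution: proc-H, proc-A — then nothing else fits. Step-by-step check:
  pool = (3, 2, 1)
  run proc-H (needs (1, 1, 1), free (3, 2, 1)); after release of (2, 0, 2) the pool is (5, 2, 3)
  run proc-A (needs (5, 0, 3), free (5, 2, 3)); after release of (0, 0, 1) the pool is (5, 2, 4)
  proc-D still needs (6, 0, 3) but only (5, 2, 4) is free — short on page locks
  proc-C still needs (3, 1, 5) but only (5, 2, 4) is free — short on row locks
Processes that could never finish after the grant: proc-D and proc-C.
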